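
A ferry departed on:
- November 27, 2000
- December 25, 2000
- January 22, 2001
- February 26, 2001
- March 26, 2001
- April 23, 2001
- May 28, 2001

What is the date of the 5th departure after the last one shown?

All dates are Mondays, 28, 28, 35, 28, 28, 35 days apart.
Specifically, the 4th Monday of each month.
4th Monday of June 2001: June 25, 2001.
July 2001 — 4th Monday is July 23, 2001.
4th Monday of August 2001: August 27, 2001.
4th Monday of September 2001: September 24, 2001.
October 2001 — 4th Monday is October 22, 2001.

October 22, 2001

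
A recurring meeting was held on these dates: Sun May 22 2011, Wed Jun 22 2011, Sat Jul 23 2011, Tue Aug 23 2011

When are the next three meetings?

Fri Sep 23 2011, Mon Oct 24 2011, Thu Nov 24 2011

Gaps between consecutive events: 31, 31, 31 days — a constant 31-day interval.
Tue Aug 23 2011 + 31 days = Fri Sep 23 2011.
Fri Sep 23 2011 + 31 days = Mon Oct 24 2011.
Mon Oct 24 2011 + 31 days = Thu Nov 24 2011.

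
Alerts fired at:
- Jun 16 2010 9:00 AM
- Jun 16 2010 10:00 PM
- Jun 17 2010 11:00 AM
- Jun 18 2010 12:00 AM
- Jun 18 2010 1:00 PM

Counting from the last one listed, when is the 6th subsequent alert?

Jun 21 2010 7:00 PM

Gaps: 13, 13, 13, 13 hours — each event is 13 hours after the previous one.
Jun 18 2010 1:00 PM + 13 h = Jun 19 2010 2:00 AM.
Jun 19 2010 2:00 AM + 13 h = Jun 19 2010 3:00 PM.
Jun 19 2010 3:00 PM + 13 h = Jun 20 2010 4:00 AM.
Jun 20 2010 4:00 AM + 13 h = Jun 20 2010 5:00 PM.
Jun 20 2010 5:00 PM + 13 h = Jun 21 2010 6:00 AM.
Jun 21 2010 6:00 AM + 13 h = Jun 21 2010 7:00 PM.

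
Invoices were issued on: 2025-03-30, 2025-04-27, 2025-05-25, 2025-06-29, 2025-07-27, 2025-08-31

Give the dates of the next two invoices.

2025-09-28, 2025-10-26

These are Sundays with 28, 28, 35, 28, 35-day gaps.
Each is the final Sunday of its month — 2025-03-30 is past the 28th, so '4th Sunday' doesn't fit.
Last Sunday of September 2025: 2025-09-28.
October 2025 ends with Sunday 2025-10-26.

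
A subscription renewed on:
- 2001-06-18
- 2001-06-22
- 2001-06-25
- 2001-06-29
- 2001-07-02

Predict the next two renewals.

Gaps: 4, 3, 4, 3 days — not constant, but cyclic with period 2.
The events fall on every Monday and Friday.
Next Friday: 2001-07-06.
The following Monday is 2001-07-09.

2001-07-06, 2001-07-09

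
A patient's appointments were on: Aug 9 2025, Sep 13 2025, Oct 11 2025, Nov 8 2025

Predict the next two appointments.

All dates are Saturdays, 35, 28, 28 days apart.
Specifically, the 2nd Saturday of each month.
2nd Saturday of December 2025: Dec 13 2025.
January 2026 — 2nd Saturday is Jan 10 2026.

Dec 13 2025, Jan 10 2026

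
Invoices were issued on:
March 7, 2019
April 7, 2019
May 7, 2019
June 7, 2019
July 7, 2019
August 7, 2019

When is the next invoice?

September 7, 2019

Gaps: 31, 30, 31, 30, 31 days — not constant. Every event is on the 7th of the month.
Pattern: the 7th of each month.
Next: September 2019 → September 7, 2019.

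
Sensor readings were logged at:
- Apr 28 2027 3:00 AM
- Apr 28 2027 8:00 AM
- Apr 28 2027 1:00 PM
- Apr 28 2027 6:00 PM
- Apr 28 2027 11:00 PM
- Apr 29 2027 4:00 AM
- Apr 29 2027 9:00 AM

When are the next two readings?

Gaps: 5, 5, 5, 5, 5, 5 hours — each event is 5 hours after the previous one.
Apr 29 2027 9:00 AM + 5 h = Apr 29 2027 2:00 PM.
Apr 29 2027 2:00 PM + 5 h = Apr 29 2027 7:00 PM.

Apr 29 2027 2:00 PM, Apr 29 2027 7:00 PM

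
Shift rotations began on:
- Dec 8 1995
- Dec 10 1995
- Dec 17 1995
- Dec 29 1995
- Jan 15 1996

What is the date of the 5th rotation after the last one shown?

Jun 23 1996

The spacing grows by 5 each time: 2, 7, 12, 17 days.
Next gap: 22 days. Jan 15 1996 + 22 days = Feb 6 1996.
Next gap: 27 days. Feb 6 1996 + 27 days = Mar 4 1996.
Next gap: 32 days. Mar 4 1996 + 32 days = Apr 5 1996.
Next gap: 37 days. Apr 5 1996 + 37 days = May 12 1996.
Next gap: 42 days. May 12 1996 + 42 days = Jun 23 1996.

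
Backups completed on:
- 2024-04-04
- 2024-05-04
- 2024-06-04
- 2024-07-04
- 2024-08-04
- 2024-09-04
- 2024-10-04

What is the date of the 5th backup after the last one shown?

2025-03-04

Each date is the 4th; the gaps (30, 31, 30, 31, 31, 30) track the month lengths.
The rule is the 4th of each month.
November 2024: 2024-11-04.
December 2024: 2024-12-04.
Next: January 2025 → 2025-01-04.
Next: February 2025 → 2025-02-04.
Next: March 2025 → 2025-03-04.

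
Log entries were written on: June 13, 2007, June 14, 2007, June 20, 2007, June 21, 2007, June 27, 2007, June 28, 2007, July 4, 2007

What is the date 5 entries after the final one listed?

The gap pattern 1, 6, 1, 6, 1, 6 repeats every 2 events.
These are the Wednesdays and Thursdays of each week.
The following Thursday is July 5, 2007.
Next Wednesday: July 11, 2007.
The following Thursday is July 12, 2007.
The following Wednesday is July 18, 2007.
Next Thursday: July 19, 2007.

July 19, 2007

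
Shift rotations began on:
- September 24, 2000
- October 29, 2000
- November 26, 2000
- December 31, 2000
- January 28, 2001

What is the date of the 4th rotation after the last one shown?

May 27, 2001

All Sundays; the gaps (35, 28, 35, 28) vary with month length.
This is the last Sunday of each month.
February 2001 ends with Sunday February 25, 2001.
March 2001 ends with Sunday March 25, 2001.
April 2001 ends with Sunday April 29, 2001.
Last Sunday of May 2001: May 27, 2001.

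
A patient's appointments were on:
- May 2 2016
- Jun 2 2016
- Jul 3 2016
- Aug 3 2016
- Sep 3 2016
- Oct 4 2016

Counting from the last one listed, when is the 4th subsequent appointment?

Every event comes 31 days after the last (31, 31, 31, 31, 31).
Oct 4 2016 + 31 days = Nov 4 2016.
Nov 4 2016 + 31 days = Dec 5 2016.
Dec 5 2016 + 31 days = Jan 5 2017.
Jan 5 2017 + 31 days = Feb 5 2017.

Feb 5 2017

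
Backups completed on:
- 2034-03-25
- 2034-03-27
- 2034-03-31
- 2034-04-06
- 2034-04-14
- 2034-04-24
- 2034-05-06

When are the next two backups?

2034-05-20, 2034-06-05

Intervals are 2, 4, 6, 8, 10, 12 days — an arithmetic progression with common difference 2.
Next gap: 14 days. 2034-05-06 + 14 days = 2034-05-20.
Next gap: 16 days. 2034-05-20 + 16 days = 2034-06-05.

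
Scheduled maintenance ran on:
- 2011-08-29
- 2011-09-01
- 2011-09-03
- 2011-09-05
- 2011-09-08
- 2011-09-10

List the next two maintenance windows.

2011-09-12, 2011-09-15

Gaps: 3, 2, 2, 3, 2 days — not constant, but cyclic with period 3.
The events fall on every Monday, Thursday and Saturday.
The following Monday is 2011-09-12.
The following Thursday is 2011-09-15.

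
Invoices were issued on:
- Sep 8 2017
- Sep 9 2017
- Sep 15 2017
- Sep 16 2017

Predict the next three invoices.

Gaps: 1, 6, 1 days — not constant, but cyclic with period 2.
The events fall on every Friday and Saturday.
The following Friday is Sep 22 2017.
Next Saturday: Sep 23 2017.
Next Friday: Sep 29 2017.

Sep 22 2017, Sep 23 2017, Sep 29 2017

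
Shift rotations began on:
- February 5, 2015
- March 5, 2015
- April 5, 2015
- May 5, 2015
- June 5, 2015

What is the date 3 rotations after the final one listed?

September 5, 2015

Each date is the 5th; the gaps (28, 31, 30, 31) track the month lengths.
The rule is the 5th of each month.
July 2015: July 5, 2015.
August 2015: August 5, 2015.
Next: September 2015 → September 5, 2015.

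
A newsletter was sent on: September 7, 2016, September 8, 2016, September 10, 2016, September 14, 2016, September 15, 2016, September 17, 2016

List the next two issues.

Every event lands on a Wednesday or Thursday or Saturday (gaps cycle 1, 2, 4, 1, 2).
So the schedule is: every Wednesday, Thursday and Saturday.
The following Wednesday is September 21, 2016.
Next Thursday: September 22, 2016.

September 21, 2016; September 22, 2016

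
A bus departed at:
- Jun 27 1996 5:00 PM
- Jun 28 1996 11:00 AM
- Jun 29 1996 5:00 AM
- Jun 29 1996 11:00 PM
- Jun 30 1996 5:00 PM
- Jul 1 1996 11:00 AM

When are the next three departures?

Spacing: 18, 18, 18, 18, 18 h — constant 18 h.
Jul 1 1996 11:00 AM + 18 h = Jul 2 1996 5:00 AM.
Jul 2 1996 5:00 AM + 18 h = Jul 2 1996 11:00 PM.
Jul 2 1996 11:00 PM + 18 h = Jul 3 1996 5:00 PM.

Jul 2 1996 5:00 AM, Jul 2 1996 11:00 PM, Jul 3 1996 5:00 PM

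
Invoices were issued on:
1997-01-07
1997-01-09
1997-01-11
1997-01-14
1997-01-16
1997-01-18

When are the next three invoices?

Every event lands on a Tuesday or Thursday or Saturday (gaps cycle 2, 2, 3, 2, 2).
So the schedule is: every Tuesday, Thursday and Saturday.
The following Tuesday is 1997-01-21.
Next Thursday: 1997-01-23.
Next Saturday: 1997-01-25.

1997-01-21, 1997-01-23, 1997-01-25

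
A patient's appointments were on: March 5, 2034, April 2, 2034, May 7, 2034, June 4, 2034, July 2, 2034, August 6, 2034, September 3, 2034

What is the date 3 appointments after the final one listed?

December 3, 2034

These are Sundays at 28- or 35-day spacing (28, 35, 28, 28, 35, 28).
The pattern: 1st Sunday of the month.
October 2034 — 1st Sunday is October 1, 2034.
November 2034 — 1st Sunday is November 5, 2034.
1st Sunday of December 2034: December 3, 2034.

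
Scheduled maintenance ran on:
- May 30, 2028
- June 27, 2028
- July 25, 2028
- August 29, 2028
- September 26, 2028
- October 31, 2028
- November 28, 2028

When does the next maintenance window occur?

December 26, 2028

These are Tuesdays with 28, 28, 35, 28, 35, 28-day gaps.
Each is the final Tuesday of its month — May 30, 2028 is past the 28th, so '4th Tuesday' doesn't fit.
December 2028 ends with Tuesday December 26, 2028.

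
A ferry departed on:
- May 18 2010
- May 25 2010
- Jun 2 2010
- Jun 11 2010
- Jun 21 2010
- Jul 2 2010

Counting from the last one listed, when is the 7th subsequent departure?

Oct 15 2010

Intervals are 7, 8, 9, 10, 11 days — an arithmetic progression with common difference 1.
Next gap: 12 days. Jul 2 2010 + 12 days = Jul 14 2010.
Next gap: 13 days. Jul 14 2010 + 13 days = Jul 27 2010.
Next gap: 14 days. Jul 27 2010 + 14 days = Aug 10 2010.
Next gap: 15 days. Aug 10 2010 + 15 days = Aug 25 2010.
Next gap: 16 days. Aug 25 2010 + 16 days = Sep 10 2010.
Next gap: 17 days. Sep 10 2010 + 17 days = Sep 27 2010.
Next gap: 18 days. Sep 27 2010 + 18 days = Oct 15 2010.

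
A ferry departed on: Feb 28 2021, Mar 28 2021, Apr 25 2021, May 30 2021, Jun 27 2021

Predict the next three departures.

All Sundays; the gaps (28, 28, 35, 28) vary with month length.
This is the last Sunday of each month.
July 2021 ends with Sunday Jul 25 2021.
August 2021 ends with Sunday Aug 29 2021.
Last Sunday of September 2021: Sep 26 2021.

Jul 25 2021, Aug 29 2021, Sep 26 2021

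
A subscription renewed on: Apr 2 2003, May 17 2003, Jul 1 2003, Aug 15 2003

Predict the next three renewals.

Gaps between consecutive events: 45, 45, 45 days — a constant 45-day interval.
Aug 15 2003 + 45 days = Sep 29 2003.
Sep 29 2003 + 45 days = Nov 13 2003.
Nov 13 2003 + 45 days = Dec 28 2003.

Sep 29 2003, Nov 13 2003, Dec 28 2003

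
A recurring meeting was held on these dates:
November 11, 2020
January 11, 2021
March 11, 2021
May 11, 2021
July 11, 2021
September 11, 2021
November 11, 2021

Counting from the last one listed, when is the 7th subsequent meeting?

January 11, 2023

The day-of-month is always 11 (61, 59, 61, 61, 62, 61 days between events).
So this recurs on the 11th of every 2 months.
Next: January 2022 → January 11, 2022.
March 2022: March 11, 2022.
Next: May 2022 → May 11, 2022.
July 2022: July 11, 2022.
Next: September 2022 → September 11, 2022.
November 2022: November 11, 2022.
Next: January 2023 → January 11, 2023.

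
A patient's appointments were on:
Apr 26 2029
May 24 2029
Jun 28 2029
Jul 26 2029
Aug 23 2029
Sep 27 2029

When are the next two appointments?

Oct 25 2029, Nov 22 2029

All dates are Thursdays, 28, 35, 28, 28, 35 days apart.
Specifically, the 4th Thursday of each month.
October 2029 — 4th Thursday is Oct 25 2029.
November 2029 — 4th Thursday is Nov 22 2029.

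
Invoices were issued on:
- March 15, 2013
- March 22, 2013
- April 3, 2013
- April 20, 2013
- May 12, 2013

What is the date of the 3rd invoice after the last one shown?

August 16, 2013

Gaps: 7, 12, 17, 22 days — each gap is 5 larger than the previous one.
Next gap: 27 days. May 12, 2013 + 27 days = June 8, 2013.
Next gap: 32 days. June 8, 2013 + 32 days = July 10, 2013.
Next gap: 37 days. July 10, 2013 + 37 days = August 16, 2013.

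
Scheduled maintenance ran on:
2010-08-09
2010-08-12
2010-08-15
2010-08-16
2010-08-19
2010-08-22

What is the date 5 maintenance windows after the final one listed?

2010-09-02

The gap pattern 3, 3, 1, 3, 3 repeats every 3 events.
These are the Mondays, Thursdays and Sundays of each week.
The following Monday is 2010-08-23.
The following Thursday is 2010-08-26.
The following Sunday is 2010-08-29.
Next Monday: 2010-08-30.
The following Thursday is 2010-09-02.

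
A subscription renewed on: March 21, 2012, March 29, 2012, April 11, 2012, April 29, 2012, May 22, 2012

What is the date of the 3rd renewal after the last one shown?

The spacing grows by 5 each time: 8, 13, 18, 23 days.
Next gap: 28 days. May 22, 2012 + 28 days = June 19, 2012.
Next gap: 33 days. June 19, 2012 + 33 days = July 22, 2012.
Next gap: 38 days. July 22, 2012 + 38 days = August 29, 2012.

August 29, 2012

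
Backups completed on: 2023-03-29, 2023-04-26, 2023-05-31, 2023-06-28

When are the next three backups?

All Wednesdays; the gaps (28, 35, 28) vary with month length.
This is the last Wednesday of each month.
July 2023 ends with Wednesday 2023-07-26.
August 2023 ends with Wednesday 2023-08-30.
September 2023 ends with Wednesday 2023-09-27.

2023-07-26, 2023-08-30, 2023-09-27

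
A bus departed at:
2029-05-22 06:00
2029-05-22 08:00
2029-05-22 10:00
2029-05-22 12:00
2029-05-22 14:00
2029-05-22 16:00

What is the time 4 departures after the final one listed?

Gaps: 2, 2, 2, 2, 2 hours — each event is 2 hours after the previous one.
2029-05-22 16:00 + 2 h = 2029-05-22 18:00.
2029-05-22 18:00 + 2 h = 2029-05-22 20:00.
2029-05-22 20:00 + 2 h = 2029-05-22 22:00.
2029-05-22 22:00 + 2 h = 2029-05-23 00:00.

2029-05-23 00:00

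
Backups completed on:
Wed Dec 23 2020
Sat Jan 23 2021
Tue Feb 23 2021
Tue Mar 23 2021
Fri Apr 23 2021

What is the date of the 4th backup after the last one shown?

The day-of-month is always 23 (31, 31, 28, 31 days between events).
So this recurs on the 23rd of each month.
May 2021: Sun May 23 2021.
Next: June 2021 → Wed Jun 23 2021.
July 2021: Fri Jul 23 2021.
Next: August 2021 → Mon Aug 23 2021.

Mon Aug 23 2021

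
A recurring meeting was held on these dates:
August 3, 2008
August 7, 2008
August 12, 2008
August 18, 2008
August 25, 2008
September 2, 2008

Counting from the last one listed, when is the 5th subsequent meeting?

Intervals are 4, 5, 6, 7, 8 days — an arithmetic progression with common difference 1.
Next gap: 9 days. September 2, 2008 + 9 days = September 11, 2008.
Next gap: 10 days. September 11, 2008 + 10 days = September 21, 2008.
Next gap: 11 days. September 21, 2008 + 11 days = October 2, 2008.
Next gap: 12 days. October 2, 2008 + 12 days = October 14, 2008.
Next gap: 13 days. October 14, 2008 + 13 days = October 27, 2008.

October 27, 2008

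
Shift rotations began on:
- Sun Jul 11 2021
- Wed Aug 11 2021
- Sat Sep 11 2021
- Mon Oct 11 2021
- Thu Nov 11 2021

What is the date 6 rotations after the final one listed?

The day-of-month is always 11 (31, 31, 30, 31 days between events).
So this recurs on the 11th of each month.
December 2021: Sat Dec 11 2021.
January 2022: Tue Jan 11 2022.
Next: February 2022 → Fri Feb 11 2022.
March 2022: Fri Mar 11 2022.
Next: April 2022 → Mon Apr 11 2022.
Next: May 2022 → Wed May 11 2022.

Wed May 11 2022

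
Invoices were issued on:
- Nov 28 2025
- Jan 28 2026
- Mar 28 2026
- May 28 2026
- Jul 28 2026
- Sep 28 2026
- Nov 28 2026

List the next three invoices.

Each date is the 28th; the gaps (61, 59, 61, 61, 62, 61) track the month lengths.
The rule is the 28th of every 2 months.
Next: January 2027 → Jan 28 2027.
March 2027: Mar 28 2027.
May 2027: May 28 2027.

Jan 28 2027, Mar 28 2027, May 28 2027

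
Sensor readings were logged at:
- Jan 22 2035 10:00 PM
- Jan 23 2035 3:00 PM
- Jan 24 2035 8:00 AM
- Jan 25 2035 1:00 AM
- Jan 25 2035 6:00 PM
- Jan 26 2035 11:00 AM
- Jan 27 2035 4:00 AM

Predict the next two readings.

Jan 27 2035 9:00 PM, Jan 28 2035 2:00 PM

Spacing: 17, 17, 17, 17, 17, 17 h — constant 17 h.
Jan 27 2035 4:00 AM + 17 h = Jan 27 2035 9:00 PM.
Jan 27 2035 9:00 PM + 17 h = Jan 28 2035 2:00 PM.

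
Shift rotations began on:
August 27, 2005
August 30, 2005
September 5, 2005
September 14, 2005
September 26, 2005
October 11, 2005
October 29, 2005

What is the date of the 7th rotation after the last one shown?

The spacing grows by 3 each time: 3, 6, 9, 12, 15, 18 days.
Next gap: 21 days. October 29, 2005 + 21 days = November 19, 2005.
Next gap: 24 days. November 19, 2005 + 24 days = December 13, 2005.
Next gap: 27 days. December 13, 2005 + 27 days = January 9, 2006.
Next gap: 30 days. January 9, 2006 + 30 days = February 8, 2006.
Next gap: 33 days. February 8, 2006 + 33 days = March 13, 2006.
Next gap: 36 days. March 13, 2006 + 36 days = April 18, 2006.
Next gap: 39 days. April 18, 2006 + 39 days = May 27, 2006.

May 27, 2006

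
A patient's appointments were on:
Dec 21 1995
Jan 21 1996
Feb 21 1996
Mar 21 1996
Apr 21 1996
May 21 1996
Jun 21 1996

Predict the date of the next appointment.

Gaps: 31, 31, 29, 31, 30, 31 days — not constant. Every event is on the 21st of the month.
Pattern: the 21st of each month.
July 1996: Jul 21 1996.

Jul 21 1996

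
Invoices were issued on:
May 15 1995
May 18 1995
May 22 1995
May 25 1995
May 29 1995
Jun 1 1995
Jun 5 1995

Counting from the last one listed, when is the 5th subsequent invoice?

Jun 22 1995

Gaps: 3, 4, 3, 4, 3, 4 days — not constant, but cyclic with period 2.
The events fall on every Monday and Thursday.
The following Thursday is Jun 8 1995.
Next Monday: Jun 12 1995.
Next Thursday: Jun 15 1995.
Next Monday: Jun 19 1995.
Next Thursday: Jun 22 1995.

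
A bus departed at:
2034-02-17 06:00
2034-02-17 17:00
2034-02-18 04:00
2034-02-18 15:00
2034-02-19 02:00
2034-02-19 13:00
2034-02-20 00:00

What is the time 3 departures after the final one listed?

2034-02-21 09:00

The interval is a steady 11 hours (11, 11, 11, 11, 11, 11).
2034-02-20 00:00 + 11 h = 2034-02-20 11:00.
2034-02-20 11:00 + 11 h = 2034-02-20 22:00.
2034-02-20 22:00 + 11 h = 2034-02-21 09:00.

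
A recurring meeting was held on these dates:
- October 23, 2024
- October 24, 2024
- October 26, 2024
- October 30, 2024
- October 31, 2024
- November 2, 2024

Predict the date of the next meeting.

November 6, 2024

Every event lands on a Wednesday or Thursday or Saturday (gaps cycle 1, 2, 4, 1, 2).
So the schedule is: every Wednesday, Thursday and Saturday.
Next Wednesday: November 6, 2024.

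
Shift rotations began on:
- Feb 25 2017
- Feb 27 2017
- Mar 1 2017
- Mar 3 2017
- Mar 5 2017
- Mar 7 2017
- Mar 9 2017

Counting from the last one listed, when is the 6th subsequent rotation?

Mar 21 2017

Gaps between consecutive events: 2, 2, 2, 2, 2, 2 days — a constant 2-day interval.
Mar 9 2017 + 2 days = Mar 11 2017.
Mar 11 2017 + 2 days = Mar 13 2017.
Mar 13 2017 + 2 days = Mar 15 2017.
Mar 15 2017 + 2 days = Mar 17 2017.
Mar 17 2017 + 2 days = Mar 19 2017.
Mar 19 2017 + 2 days = Mar 21 2017.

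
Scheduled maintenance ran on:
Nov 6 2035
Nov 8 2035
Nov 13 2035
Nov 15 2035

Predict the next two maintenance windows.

Gaps: 2, 5, 2 days — not constant, but cyclic with period 2.
The events fall on every Tuesday and Thursday.
The following Tuesday is Nov 20 2035.
The following Thursday is Nov 22 2035.

Nov 20 2035, Nov 22 2035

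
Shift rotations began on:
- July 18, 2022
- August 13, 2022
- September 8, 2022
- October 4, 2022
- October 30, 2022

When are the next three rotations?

The spacing is 26, 26, 26, 26 days — always 26 days.
October 30, 2022 + 26 days = November 25, 2022.
November 25, 2022 + 26 days = December 21, 2022.
December 21, 2022 + 26 days = January 16, 2023.

November 25, 2022; December 21, 2022; January 16, 2023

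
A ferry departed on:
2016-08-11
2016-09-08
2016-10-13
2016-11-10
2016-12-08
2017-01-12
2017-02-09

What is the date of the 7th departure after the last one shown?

2017-09-14

These are Thursdays at 28- or 35-day spacing (28, 35, 28, 28, 35, 28).
The pattern: 2nd Thursday of the month.
2nd Thursday of March 2017: 2017-03-09.
2nd Thursday of April 2017: 2017-04-13.
May 2017 — 2nd Thursday is 2017-05-11.
2nd Thursday of June 2017: 2017-06-08.
July 2017 — 2nd Thursday is 2017-07-13.
2nd Thursday of August 2017: 2017-08-10.
2nd Thursday of September 2017: 2017-09-14.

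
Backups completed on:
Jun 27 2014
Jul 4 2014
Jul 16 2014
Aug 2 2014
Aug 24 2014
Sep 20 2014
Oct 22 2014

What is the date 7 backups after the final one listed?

Oct 21 2015

The spacing grows by 5 each time: 7, 12, 17, 22, 27, 32 days.
Next gap: 37 days. Oct 22 2014 + 37 days = Nov 28 2014.
Next gap: 42 days. Nov 28 2014 + 42 days = Jan 9 2015.
Next gap: 47 days. Jan 9 2015 + 47 days = Feb 25 2015.
Next gap: 52 days. Feb 25 2015 + 52 days = Apr 18 2015.
Next gap: 57 days. Apr 18 2015 + 57 days = Jun 14 2015.
Next gap: 62 days. Jun 14 2015 + 62 days = Aug 15 2015.
Next gap: 67 days. Aug 15 2015 + 67 days = Oct 21 2015.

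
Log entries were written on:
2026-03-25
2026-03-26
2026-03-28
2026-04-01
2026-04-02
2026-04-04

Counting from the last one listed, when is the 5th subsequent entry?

2026-04-16

Gaps: 1, 2, 4, 1, 2 days — not constant, but cyclic with period 3.
The events fall on every Wednesday, Thursday and Saturday.
The following Wednesday is 2026-04-08.
Next Thursday: 2026-04-09.
The following Saturday is 2026-04-11.
The following Wednesday is 2026-04-15.
The following Thursday is 2026-04-16.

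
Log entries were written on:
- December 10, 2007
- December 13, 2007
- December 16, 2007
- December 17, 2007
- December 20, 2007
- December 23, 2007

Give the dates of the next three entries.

December 24, 2007; December 27, 2007; December 30, 2007

Gaps: 3, 3, 1, 3, 3 days — not constant, but cyclic with period 3.
The events fall on every Monday, Thursday and Sunday.
Next Monday: December 24, 2007.
Next Thursday: December 27, 2007.
The following Sunday is December 30, 2007.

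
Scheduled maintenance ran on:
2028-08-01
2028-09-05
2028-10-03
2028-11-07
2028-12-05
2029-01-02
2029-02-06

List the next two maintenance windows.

These are Tuesdays at 28- or 35-day spacing (35, 28, 35, 28, 28, 35).
The pattern: 1st Tuesday of the month.
1st Tuesday of March 2029: 2029-03-06.
April 2029 — 1st Tuesday is 2029-04-03.

2029-03-06, 2029-04-03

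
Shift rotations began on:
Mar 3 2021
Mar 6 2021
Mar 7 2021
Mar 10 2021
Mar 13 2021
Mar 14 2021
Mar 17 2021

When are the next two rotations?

Gaps: 3, 1, 3, 3, 1, 3 days — not constant, but cyclic with period 3.
The events fall on every Wednesday, Saturday and Sunday.
Next Saturday: Mar 20 2021.
The following Sunday is Mar 21 2021.

Mar 20 2021, Mar 21 2021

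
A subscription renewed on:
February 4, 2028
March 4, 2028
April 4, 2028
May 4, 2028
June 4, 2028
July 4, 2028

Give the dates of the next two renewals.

August 4, 2028; September 4, 2028

Gaps: 29, 31, 30, 31, 30 days — not constant. Every event is on the 4th of the month.
Pattern: the 4th of each month.
Next: August 2028 → August 4, 2028.
Next: September 2028 → September 4, 2028.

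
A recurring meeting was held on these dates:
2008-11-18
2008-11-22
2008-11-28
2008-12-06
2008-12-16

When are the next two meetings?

2008-12-28, 2009-01-11

The spacing grows by 2 each time: 4, 6, 8, 10 days.
Next gap: 12 days. 2008-12-16 + 12 days = 2008-12-28.
Next gap: 14 days. 2008-12-28 + 14 days = 2009-01-11.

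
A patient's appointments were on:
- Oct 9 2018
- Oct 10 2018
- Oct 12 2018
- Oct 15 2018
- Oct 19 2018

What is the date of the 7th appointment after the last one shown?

Intervals are 1, 2, 3, 4 days — an arithmetic progression with common difference 1.
Next gap: 5 days. Oct 19 2018 + 5 days = Oct 24 2018.
Next gap: 6 days. Oct 24 2018 + 6 days = Oct 30 2018.
Next gap: 7 days. Oct 30 2018 + 7 days = Nov 6 2018.
Next gap: 8 days. Nov 6 2018 + 8 days = Nov 14 2018.
Next gap: 9 days. Nov 14 2018 + 9 days = Nov 23 2018.
Next gap: 10 days. Nov 23 2018 + 10 days = Dec 3 2018.
Next gap: 11 days. Dec 3 2018 + 11 days = Dec 14 2018.

Dec 14 2018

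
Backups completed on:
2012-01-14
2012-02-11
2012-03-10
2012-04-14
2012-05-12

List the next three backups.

All dates are Saturdays, 28, 28, 35, 28 days apart.
Specifically, the 2nd Saturday of each month.
June 2012 — 2nd Saturday is 2012-06-09.
July 2012 — 2nd Saturday is 2012-07-14.
August 2012 — 2nd Saturday is 2012-08-11.

2012-06-09, 2012-07-14, 2012-08-11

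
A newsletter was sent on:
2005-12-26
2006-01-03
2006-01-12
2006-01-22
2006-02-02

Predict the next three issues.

2006-02-14, 2006-02-27, 2006-03-13

The spacing grows by 1 each time: 8, 9, 10, 11 days.
Next gap: 12 days. 2006-02-02 + 12 days = 2006-02-14.
Next gap: 13 days. 2006-02-14 + 13 days = 2006-02-27.
Next gap: 14 days. 2006-02-27 + 14 days = 2006-03-13.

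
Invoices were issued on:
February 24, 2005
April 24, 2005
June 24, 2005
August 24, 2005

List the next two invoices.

October 24, 2005; December 24, 2005

Each date is the 24th; the gaps (59, 61, 61) track the month lengths.
The rule is the 24th of every 2 months.
Next: October 2005 → October 24, 2005.
Next: December 2005 → December 24, 2005.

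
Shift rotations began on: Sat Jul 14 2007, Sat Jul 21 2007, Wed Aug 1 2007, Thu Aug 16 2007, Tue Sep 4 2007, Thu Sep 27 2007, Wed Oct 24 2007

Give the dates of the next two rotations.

Sat Nov 24 2007, Sat Dec 29 2007

Gaps: 7, 11, 15, 19, 23, 27 days — each gap is 4 larger than the previous one.
Next gap: 31 days. Wed Oct 24 2007 + 31 days = Sat Nov 24 2007.
Next gap: 35 days. Sat Nov 24 2007 + 35 days = Sat Dec 29 2007.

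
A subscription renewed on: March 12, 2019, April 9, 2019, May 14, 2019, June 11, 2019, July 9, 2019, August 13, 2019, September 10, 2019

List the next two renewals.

October 8, 2019; November 12, 2019

All dates are Tuesdays, 28, 35, 28, 28, 35, 28 days apart.
Specifically, the 2nd Tuesday of each month.
2nd Tuesday of October 2019: October 8, 2019.
November 2019 — 2nd Tuesday is November 12, 2019.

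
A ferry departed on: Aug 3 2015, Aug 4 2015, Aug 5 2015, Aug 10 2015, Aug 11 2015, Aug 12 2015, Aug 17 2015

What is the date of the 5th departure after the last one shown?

Gaps: 1, 1, 5, 1, 1, 5 days — not constant, but cyclic with period 3.
The events fall on every Monday, Tuesday and Wednesday.
The following Tuesday is Aug 18 2015.
Next Wednesday: Aug 19 2015.
The following Monday is Aug 24 2015.
Next Tuesday: Aug 25 2015.
The following Wednesday is Aug 26 2015.

Aug 26 2015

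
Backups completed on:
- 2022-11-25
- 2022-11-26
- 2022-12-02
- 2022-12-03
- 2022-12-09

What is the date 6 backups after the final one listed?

2022-12-30

Every event lands on a Friday or Saturday (gaps cycle 1, 6, 1, 6).
So the schedule is: every Friday and Saturday.
The following Saturday is 2022-12-10.
Next Friday: 2022-12-16.
Next Saturday: 2022-12-17.
The following Friday is 2022-12-23.
The following Saturday is 2022-12-24.
Next Friday: 2022-12-30.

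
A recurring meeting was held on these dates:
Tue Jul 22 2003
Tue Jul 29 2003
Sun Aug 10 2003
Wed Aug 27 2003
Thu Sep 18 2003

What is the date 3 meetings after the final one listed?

Tue Dec 23 2003

Gaps: 7, 12, 17, 22 days — each gap is 5 larger than the previous one.
Next gap: 27 days. Thu Sep 18 2003 + 27 days = Wed Oct 15 2003.
Next gap: 32 days. Wed Oct 15 2003 + 32 days = Sun Nov 16 2003.
Next gap: 37 days. Sun Nov 16 2003 + 37 days = Tue Dec 23 2003.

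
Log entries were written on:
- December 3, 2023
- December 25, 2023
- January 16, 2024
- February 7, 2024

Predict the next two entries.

February 29, 2024; March 22, 2024

Gaps between consecutive events: 22, 22, 22 days — a constant 22-day interval.
February 7, 2024 + 22 days = February 29, 2024.
February 29, 2024 + 22 days = March 22, 2024.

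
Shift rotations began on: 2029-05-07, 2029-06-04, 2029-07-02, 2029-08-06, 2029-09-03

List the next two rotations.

All dates are Mondays, 28, 28, 35, 28 days apart.
Specifically, the 1st Monday of each month.
October 2029 — 1st Monday is 2029-10-01.
November 2029 — 1st Monday is 2029-11-05.

2029-10-01, 2029-11-05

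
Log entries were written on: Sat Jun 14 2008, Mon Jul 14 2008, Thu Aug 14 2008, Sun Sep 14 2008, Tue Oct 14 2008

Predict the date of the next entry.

Fri Nov 14 2008

Gaps: 30, 31, 31, 30 days — not constant. Every event is on the 14th of the month.
Pattern: the 14th of each month.
Next: November 2008 → Fri Nov 14 2008.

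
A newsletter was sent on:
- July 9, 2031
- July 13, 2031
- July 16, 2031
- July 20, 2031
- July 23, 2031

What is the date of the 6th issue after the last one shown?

August 13, 2031

Every event lands on a Wednesday or Sunday (gaps cycle 4, 3, 4, 3).
So the schedule is: every Wednesday and Sunday.
The following Sunday is July 27, 2031.
Next Wednesday: July 30, 2031.
The following Sunday is August 3, 2031.
The following Wednesday is August 6, 2031.
Next Sunday: August 10, 2031.
The following Wednesday is August 13, 2031.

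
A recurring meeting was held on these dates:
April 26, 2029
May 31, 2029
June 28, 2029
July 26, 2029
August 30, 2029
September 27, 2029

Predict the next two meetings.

October 25, 2029; November 29, 2029

All Thursdays; the gaps (35, 28, 28, 35, 28) vary with month length.
This is the last Thursday of each month.
Last Thursday of October 2029: October 25, 2029.
Last Thursday of November 2029: November 29, 2029.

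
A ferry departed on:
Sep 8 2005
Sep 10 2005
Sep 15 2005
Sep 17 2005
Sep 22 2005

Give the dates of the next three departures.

Gaps: 2, 5, 2, 5 days — not constant, but cyclic with period 2.
The events fall on every Thursday and Saturday.
The following Saturday is Sep 24 2005.
The following Thursday is Sep 29 2005.
Next Saturday: Oct 1 2005.

Sep 24 2005, Sep 29 2005, Oct 1 2005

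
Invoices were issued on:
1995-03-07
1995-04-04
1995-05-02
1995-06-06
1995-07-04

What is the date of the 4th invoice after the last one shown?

These are Tuesdays at 28- or 35-day spacing (28, 28, 35, 28).
The pattern: 1st Tuesday of the month.
1st Tuesday of August 1995: 1995-08-01.
September 1995 — 1st Tuesday is 1995-09-05.
1st Tuesday of October 1995: 1995-10-03.
1st Tuesday of November 1995: 1995-11-07.

1995-11-07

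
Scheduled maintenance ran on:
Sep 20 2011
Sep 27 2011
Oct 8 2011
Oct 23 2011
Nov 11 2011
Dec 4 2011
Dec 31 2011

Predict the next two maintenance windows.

Intervals are 7, 11, 15, 19, 23, 27 days — an arithmetic progression with common difference 4.
Next gap: 31 days. Dec 31 2011 + 31 days = Jan 31 2012.
Next gap: 35 days. Jan 31 2012 + 35 days = Mar 6 2012.

Jan 31 2012, Mar 6 2012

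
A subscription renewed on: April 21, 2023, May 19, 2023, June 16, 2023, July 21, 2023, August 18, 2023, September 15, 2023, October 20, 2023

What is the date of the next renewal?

November 17, 2023

These are Fridays at 28- or 35-day spacing (28, 28, 35, 28, 28, 35).
The pattern: 3rd Friday of the month.
3rd Friday of November 2023: November 17, 2023.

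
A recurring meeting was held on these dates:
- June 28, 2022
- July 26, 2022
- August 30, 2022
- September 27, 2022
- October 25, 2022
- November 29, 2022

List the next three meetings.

Every date is a Tuesday; gaps 28, 35, 28, 28, 35 days.
Each is the last Tuesday of its month (at least one falls on the 29th or later, ruling out '4th Tuesday').
Last Tuesday of December 2022: December 27, 2022.
Last Tuesday of January 2023: January 31, 2023.
Last Tuesday of February 2023: February 28, 2023.

December 27, 2022; January 31, 2023; February 28, 2023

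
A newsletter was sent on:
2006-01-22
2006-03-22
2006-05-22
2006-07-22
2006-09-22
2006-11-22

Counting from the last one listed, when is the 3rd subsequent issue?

2007-05-22

Each date is the 22nd; the gaps (59, 61, 61, 62, 61) track the month lengths.
The rule is the 22nd of every 2 months.
Next: January 2007 → 2007-01-22.
Next: March 2007 → 2007-03-22.
May 2007: 2007-05-22.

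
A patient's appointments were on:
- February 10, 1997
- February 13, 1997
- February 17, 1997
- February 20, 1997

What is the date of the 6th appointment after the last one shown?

March 13, 1997

Every event lands on a Monday or Thursday (gaps cycle 3, 4, 3).
So the schedule is: every Monday and Thursday.
The following Monday is February 24, 1997.
Next Thursday: February 27, 1997.
The following Monday is March 3, 1997.
Next Thursday: March 6, 1997.
The following Monday is March 10, 1997.
Next Thursday: March 13, 1997.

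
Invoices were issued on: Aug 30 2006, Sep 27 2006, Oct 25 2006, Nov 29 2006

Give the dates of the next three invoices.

These are Wednesdays with 28, 28, 35-day gaps.
Each is the final Wednesday of its month — Aug 30 2006 is past the 28th, so '4th Wednesday' doesn't fit.
December 2006 ends with Wednesday Dec 27 2006.
Last Wednesday of January 2007: Jan 31 2007.
February 2007 ends with Wednesday Feb 28 2007.

Dec 27 2006, Jan 31 2007, Feb 28 2007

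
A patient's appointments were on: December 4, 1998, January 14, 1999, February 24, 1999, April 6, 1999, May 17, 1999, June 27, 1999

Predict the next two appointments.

The spacing is 41, 41, 41, 41, 41 days — always 41 days.
June 27, 1999 + 41 days = August 7, 1999.
August 7, 1999 + 41 days = September 17, 1999.

August 7, 1999; September 17, 1999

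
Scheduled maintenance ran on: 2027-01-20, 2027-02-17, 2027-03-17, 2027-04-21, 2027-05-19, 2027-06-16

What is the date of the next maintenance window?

All dates are Wednesdays, 28, 28, 35, 28, 28 days apart.
Specifically, the 3rd Wednesday of each month.
3rd Wednesday of July 2027: 2027-07-21.

2027-07-21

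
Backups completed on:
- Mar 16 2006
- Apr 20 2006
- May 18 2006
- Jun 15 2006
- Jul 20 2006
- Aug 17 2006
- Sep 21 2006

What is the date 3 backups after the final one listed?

All dates are Thursdays, 35, 28, 28, 35, 28, 35 days apart.
Specifically, the 3rd Thursday of each month.
October 2006 — 3rd Thursday is Oct 19 2006.
November 2006 — 3rd Thursday is Nov 16 2006.
December 2006 — 3rd Thursday is Dec 21 2006.

Dec 21 2006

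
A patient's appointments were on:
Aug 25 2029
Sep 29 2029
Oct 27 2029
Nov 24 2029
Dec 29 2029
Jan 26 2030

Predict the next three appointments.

These are Saturdays with 35, 28, 28, 35, 28-day gaps.
Each is the final Saturday of its month — Sep 29 2029 is past the 28th, so '4th Saturday' doesn't fit.
February 2030 ends with Saturday Feb 23 2030.
Last Saturday of March 2030: Mar 30 2030.
April 2030 ends with Saturday Apr 27 2030.

Feb 23 2030, Mar 30 2030, Apr 27 2030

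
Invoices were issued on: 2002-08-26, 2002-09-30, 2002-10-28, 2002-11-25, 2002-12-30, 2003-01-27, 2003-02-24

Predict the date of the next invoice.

Every date is a Monday; gaps 35, 28, 28, 35, 28, 28 days.
Each is the last Monday of its month (at least one falls on the 29th or later, ruling out '4th Monday').
Last Monday of March 2003: 2003-03-31.

2003-03-31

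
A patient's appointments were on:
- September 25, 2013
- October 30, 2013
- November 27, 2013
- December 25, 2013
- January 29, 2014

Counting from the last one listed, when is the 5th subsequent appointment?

These are Wednesdays with 35, 28, 28, 35-day gaps.
Each is the final Wednesday of its month — October 30, 2013 is past the 28th, so '4th Wednesday' doesn't fit.
February 2014 ends with Wednesday February 26, 2014.
Last Wednesday of March 2014: March 26, 2014.
Last Wednesday of April 2014: April 30, 2014.
Last Wednesday of May 2014: May 28, 2014.
June 2014 ends with Wednesday June 25, 2014.

June 25, 2014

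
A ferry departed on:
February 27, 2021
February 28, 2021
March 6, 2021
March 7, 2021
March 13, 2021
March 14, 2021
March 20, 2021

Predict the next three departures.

Every event lands on a Saturday or Sunday (gaps cycle 1, 6, 1, 6, 1, 6).
So the schedule is: every Saturday and Sunday.
Next Sunday: March 21, 2021.
Next Saturday: March 27, 2021.
Next Sunday: March 28, 2021.

March 21, 2021; March 27, 2021; March 28, 2021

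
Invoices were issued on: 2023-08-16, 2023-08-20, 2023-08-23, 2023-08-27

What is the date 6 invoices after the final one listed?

2023-09-17

Every event lands on a Wednesday or Sunday (gaps cycle 4, 3, 4).
So the schedule is: every Wednesday and Sunday.
The following Wednesday is 2023-08-30.
Next Sunday: 2023-09-03.
The following Wednesday is 2023-09-06.
Next Sunday: 2023-09-10.
Next Wednesday: 2023-09-13.
Next Sunday: 2023-09-17.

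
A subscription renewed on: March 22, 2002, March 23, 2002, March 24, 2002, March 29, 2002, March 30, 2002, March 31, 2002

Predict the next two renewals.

April 5, 2002; April 6, 2002

Every event lands on a Friday or Saturday or Sunday (gaps cycle 1, 1, 5, 1, 1).
So the schedule is: every Friday, Saturday and Sunday.
The following Friday is April 5, 2002.
Next Saturday: April 6, 2002.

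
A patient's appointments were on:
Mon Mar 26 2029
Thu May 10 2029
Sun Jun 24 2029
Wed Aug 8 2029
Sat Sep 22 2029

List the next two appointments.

Tue Nov 6 2029, Fri Dec 21 2029

Gaps between consecutive events: 45, 45, 45, 45 days — a constant 45-day interval.
Sat Sep 22 2029 + 45 days = Tue Nov 6 2029.
Tue Nov 6 2029 + 45 days = Fri Dec 21 2029.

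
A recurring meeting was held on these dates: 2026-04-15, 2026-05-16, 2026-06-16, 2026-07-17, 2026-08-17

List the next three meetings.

Gaps between consecutive events: 31, 31, 31, 31 days — a constant 31-day interval.
2026-08-17 + 31 days = 2026-09-17.
2026-09-17 + 31 days = 2026-10-18.
2026-10-18 + 31 days = 2026-11-18.

2026-09-17, 2026-10-18, 2026-11-18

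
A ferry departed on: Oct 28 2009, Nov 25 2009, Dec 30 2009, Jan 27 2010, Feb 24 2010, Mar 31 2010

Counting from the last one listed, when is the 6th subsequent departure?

Every date is a Wednesday; gaps 28, 35, 28, 28, 35 days.
Each is the last Wednesday of its month (at least one falls on the 29th or later, ruling out '4th Wednesday').
Last Wednesday of April 2010: Apr 28 2010.
May 2010 ends with Wednesday May 26 2010.
Last Wednesday of June 2010: Jun 30 2010.
Last Wednesday of July 2010: Jul 28 2010.
August 2010 ends with Wednesday Aug 25 2010.
Last Wednesday of September 2010: Sep 29 2010.

Sep 29 2010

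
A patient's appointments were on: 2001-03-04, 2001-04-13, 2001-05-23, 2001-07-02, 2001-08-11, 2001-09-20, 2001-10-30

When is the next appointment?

Every event comes 40 days after the last (40, 40, 40, 40, 40, 40).
2001-10-30 + 40 days = 2001-12-09.

2001-12-09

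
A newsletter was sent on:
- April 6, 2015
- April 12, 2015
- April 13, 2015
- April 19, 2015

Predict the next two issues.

April 20, 2015; April 26, 2015

The gap pattern 6, 1, 6 repeats every 2 events.
These are the Mondays and Sundays of each week.
Next Monday: April 20, 2015.
Next Sunday: April 26, 2015.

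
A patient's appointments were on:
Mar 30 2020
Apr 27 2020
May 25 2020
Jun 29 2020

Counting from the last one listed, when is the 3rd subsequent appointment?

Sep 28 2020

These are Mondays with 28, 28, 35-day gaps.
Each is the final Monday of its month — Mar 30 2020 is past the 28th, so '4th Monday' doesn't fit.
Last Monday of July 2020: Jul 27 2020.
August 2020 ends with Monday Aug 31 2020.
September 2020 ends with Monday Sep 28 2020.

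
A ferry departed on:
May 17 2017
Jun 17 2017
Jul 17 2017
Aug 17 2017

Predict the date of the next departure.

Each date is the 17th; the gaps (31, 30, 31) track the month lengths.
The rule is the 17th of each month.
Next: September 2017 → Sep 17 2017.

Sep 17 2017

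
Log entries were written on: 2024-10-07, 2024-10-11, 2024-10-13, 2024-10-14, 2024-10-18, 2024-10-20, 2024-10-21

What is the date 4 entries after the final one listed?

The gap pattern 4, 2, 1, 4, 2, 1 repeats every 3 events.
These are the Mondays, Fridays and Sundays of each week.
Next Friday: 2024-10-25.
Next Sunday: 2024-10-27.
The following Monday is 2024-10-28.
Next Friday: 2024-11-01.

2024-11-01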